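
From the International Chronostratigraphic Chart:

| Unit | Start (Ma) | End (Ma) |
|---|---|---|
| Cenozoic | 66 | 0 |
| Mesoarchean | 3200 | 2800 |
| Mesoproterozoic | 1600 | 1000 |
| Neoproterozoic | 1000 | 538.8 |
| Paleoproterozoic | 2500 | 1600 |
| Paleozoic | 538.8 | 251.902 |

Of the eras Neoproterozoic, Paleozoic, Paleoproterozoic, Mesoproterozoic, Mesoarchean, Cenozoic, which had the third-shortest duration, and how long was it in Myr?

Mesoarchean, 400 million years

Durations: Neoproterozoic 461.2; Paleozoic 286.898; Paleoproterozoic 900; Mesoproterozoic 600; Mesoarchean 400; Cenozoic 66 Myr.
Sorted shortest-first: Cenozoic (66), Paleozoic (286.898), Mesoarchean (400), Neoproterozoic (461.2), Mesoproterozoic (600), Paleoproterozoic (900).
The third shortest is Mesoarchean at 400 Myr.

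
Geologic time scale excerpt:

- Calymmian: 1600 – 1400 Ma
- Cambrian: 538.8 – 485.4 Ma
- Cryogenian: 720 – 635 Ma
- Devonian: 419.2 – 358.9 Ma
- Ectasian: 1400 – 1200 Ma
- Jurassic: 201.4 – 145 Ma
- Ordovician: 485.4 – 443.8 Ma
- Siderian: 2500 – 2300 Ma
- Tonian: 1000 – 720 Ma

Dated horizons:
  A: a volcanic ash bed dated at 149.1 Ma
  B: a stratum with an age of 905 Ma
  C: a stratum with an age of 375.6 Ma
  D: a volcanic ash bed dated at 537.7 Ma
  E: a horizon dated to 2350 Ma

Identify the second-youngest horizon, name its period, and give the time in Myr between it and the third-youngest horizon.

C, in the Devonian; 162.1 million years to D

Sorted youngest-first by Ma: A (149.1), C (375.6), D (537.7), B (905), E (2350).
The second youngest is C at 375.6 Ma, which lies in 419.2–358.9 Ma: the Devonian.
The third youngest is D at 537.7 Ma; separation = |375.6 − 537.7| = 162.1 Myr.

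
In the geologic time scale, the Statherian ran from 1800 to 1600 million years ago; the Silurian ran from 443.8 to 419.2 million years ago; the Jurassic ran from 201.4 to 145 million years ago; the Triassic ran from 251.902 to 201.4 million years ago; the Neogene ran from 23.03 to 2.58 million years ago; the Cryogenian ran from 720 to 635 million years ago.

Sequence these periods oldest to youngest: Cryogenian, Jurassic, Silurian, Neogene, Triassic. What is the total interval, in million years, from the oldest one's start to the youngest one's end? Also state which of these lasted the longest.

Cryogenian → Silurian → Triassic → Jurassic → Neogene; total span 717.42 Myr; longest is Cryogenian

Start ages (Ma): Cryogenian 720, Silurian 443.8, Triassic 251.902, Jurassic 201.4, Neogene 23.03.
Ordered oldest to youngest: Cryogenian, Silurian, Triassic, Jurassic, Neogene.
Span = 720 − 2.58 = 717.42 Myr.
Durations: Cryogenian 85, Neogene 20.45, Silurian 24.6, Jurassic 56.4, Triassic 50.502 → longest is Cryogenian (85 Myr).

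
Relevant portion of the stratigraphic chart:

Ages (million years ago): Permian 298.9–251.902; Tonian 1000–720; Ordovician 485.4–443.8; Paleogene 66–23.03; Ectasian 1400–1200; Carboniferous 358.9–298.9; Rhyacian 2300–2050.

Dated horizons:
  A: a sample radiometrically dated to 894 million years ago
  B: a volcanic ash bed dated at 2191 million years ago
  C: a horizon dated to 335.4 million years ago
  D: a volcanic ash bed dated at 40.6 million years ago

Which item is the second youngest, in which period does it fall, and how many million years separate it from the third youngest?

Sorted youngest-first by Ma: D (40.6), C (335.4), A (894), B (2191).
The second youngest is C at 335.4 Ma, which lies in 358.9–298.9 Ma: the Carboniferous.
The third youngest is A at 894 Ma; separation = |335.4 − 894| = 558.6 Myr.

C, in the Carboniferous; 558.6 million years to A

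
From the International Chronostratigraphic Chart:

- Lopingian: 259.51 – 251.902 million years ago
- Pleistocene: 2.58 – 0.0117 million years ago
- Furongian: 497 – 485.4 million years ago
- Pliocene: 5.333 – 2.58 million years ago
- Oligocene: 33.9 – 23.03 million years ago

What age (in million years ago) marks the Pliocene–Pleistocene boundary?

The Pliocene ends and the Pleistocene begins at 2.58 million years ago.

2.58 million years ago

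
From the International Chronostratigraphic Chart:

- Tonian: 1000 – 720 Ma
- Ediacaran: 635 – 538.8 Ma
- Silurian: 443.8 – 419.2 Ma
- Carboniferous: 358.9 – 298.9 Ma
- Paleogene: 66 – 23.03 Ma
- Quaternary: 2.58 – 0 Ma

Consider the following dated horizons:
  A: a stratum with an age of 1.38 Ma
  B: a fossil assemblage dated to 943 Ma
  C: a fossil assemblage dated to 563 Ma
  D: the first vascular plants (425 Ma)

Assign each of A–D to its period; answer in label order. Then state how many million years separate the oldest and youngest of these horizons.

A: 1.38 Ma lies in 2.58–0 Ma, so Quaternary.
B: 943 Ma lies in 1000–720 Ma, so Tonian.
C: 563 Ma lies in 635–538.8 Ma, so Ediacaran.
D: 425 Ma lies in 443.8–419.2 Ma, so Silurian.
Oldest = 943 Ma, youngest = 1.38 Ma → span 941.62 Myr.

A — Quaternary; B — Tonian; C — Ediacaran; D — Silurian; span 941.62 million years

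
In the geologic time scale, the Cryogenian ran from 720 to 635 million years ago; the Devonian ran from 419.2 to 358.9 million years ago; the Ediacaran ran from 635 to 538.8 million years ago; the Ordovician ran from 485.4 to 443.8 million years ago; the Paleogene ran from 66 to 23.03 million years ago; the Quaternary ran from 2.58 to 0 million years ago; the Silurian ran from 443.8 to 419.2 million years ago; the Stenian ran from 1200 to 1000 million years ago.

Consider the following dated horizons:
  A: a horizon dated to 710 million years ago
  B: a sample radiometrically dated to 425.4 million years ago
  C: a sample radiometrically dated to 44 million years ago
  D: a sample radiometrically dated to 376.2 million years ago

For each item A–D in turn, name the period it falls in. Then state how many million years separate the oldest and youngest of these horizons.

A — Cryogenian; B — Silurian; C — Paleogene; D — Devonian; span 666 million years

Match each age against the start–end ranges in the excerpt: A = 710 Ma → Cryogenian (720–635); B = 425.4 Ma → Silurian (443.8–419.2); C = 44 Ma → Paleogene (66–23.03); D = 376.2 Ma → Devonian (419.2–358.9).
The largest age is 710 Ma and the smallest is 44 Ma; their difference is 666 Myr.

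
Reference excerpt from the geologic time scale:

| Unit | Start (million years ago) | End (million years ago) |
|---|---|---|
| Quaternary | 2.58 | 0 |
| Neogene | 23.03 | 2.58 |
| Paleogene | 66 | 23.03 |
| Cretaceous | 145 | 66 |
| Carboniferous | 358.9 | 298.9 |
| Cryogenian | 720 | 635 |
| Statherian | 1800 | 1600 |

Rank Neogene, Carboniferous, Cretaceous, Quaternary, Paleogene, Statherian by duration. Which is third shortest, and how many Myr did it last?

Paleogene, 42.97 million years

Start − end for each: Neogene 23.03 − 2.58 = 20.45; Carboniferous 358.9 − 298.9 = 60; Cretaceous 145 − 66 = 79; Quaternary 2.58 − 0 = 2.58; Paleogene 66 − 23.03 = 42.97; Statherian 1800 − 1600 = 200.
Ranking these from shortest: Quaternary < Neogene < Paleogene < Carboniferous < Cretaceous < Statherian.
Position 3 in that ranking is Paleogene, which lasted 42.97 Myr.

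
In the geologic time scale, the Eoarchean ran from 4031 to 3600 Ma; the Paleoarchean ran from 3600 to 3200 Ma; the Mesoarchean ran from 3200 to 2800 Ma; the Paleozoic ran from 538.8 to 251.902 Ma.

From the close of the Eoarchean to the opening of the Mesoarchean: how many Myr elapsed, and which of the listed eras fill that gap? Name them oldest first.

End of Eoarchean = 3600 Ma; start of Mesoarchean = 3200 Ma.
Gap = 3600 − 3200 = 400 Myr.
Eras wholly inside 3600–3200 Ma: Paleoarchean (3600–3200).

400 million years; Paleoarchean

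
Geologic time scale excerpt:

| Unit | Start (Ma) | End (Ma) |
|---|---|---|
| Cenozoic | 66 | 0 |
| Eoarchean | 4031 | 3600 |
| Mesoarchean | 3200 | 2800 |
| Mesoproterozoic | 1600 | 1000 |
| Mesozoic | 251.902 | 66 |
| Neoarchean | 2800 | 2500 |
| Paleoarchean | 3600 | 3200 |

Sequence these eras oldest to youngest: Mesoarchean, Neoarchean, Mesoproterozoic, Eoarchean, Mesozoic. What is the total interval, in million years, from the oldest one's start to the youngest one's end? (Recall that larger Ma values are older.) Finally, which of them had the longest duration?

Start ages (Ma): Eoarchean 4031, Mesoarchean 3200, Neoarchean 2800, Mesoproterozoic 1600, Mesozoic 251.902.
Ordered oldest to youngest: Eoarchean, Mesoarchean, Neoarchean, Mesoproterozoic, Mesozoic.
Span = 4031 − 66 = 3965 Myr.
Durations: Mesoarchean 400, Neoarchean 300, Mesoproterozoic 600, Mesozoic 185.902, Eoarchean 431 → longest is Mesoproterozoic (600 Myr).

Eoarchean → Mesoarchean → Neoarchean → Mesoproterozoic → Mesozoic; total span 3965 Myr; longest is Mesoproterozoic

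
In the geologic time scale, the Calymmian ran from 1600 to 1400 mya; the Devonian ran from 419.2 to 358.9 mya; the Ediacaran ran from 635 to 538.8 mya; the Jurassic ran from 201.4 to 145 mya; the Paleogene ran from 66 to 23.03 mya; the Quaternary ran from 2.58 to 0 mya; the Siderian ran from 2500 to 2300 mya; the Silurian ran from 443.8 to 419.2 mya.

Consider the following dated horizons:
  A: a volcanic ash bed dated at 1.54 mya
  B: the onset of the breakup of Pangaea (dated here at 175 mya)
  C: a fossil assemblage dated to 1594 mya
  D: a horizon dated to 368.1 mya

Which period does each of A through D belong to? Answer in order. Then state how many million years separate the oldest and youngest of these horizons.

Match each age against the start–end ranges in the excerpt: A = 1.54 Ma → Quaternary (2.58–0); B = 175 Ma → Jurassic (201.4–145); C = 1594 Ma → Calymmian (1600–1400); D = 368.1 Ma → Devonian (419.2–358.9).
The largest age is 1594 Ma and the smallest is 1.54 Ma; their difference is 1592.46 Myr.

A — Quaternary; B — Jurassic; C — Calymmian; D — Devonian; span 1592.46 million years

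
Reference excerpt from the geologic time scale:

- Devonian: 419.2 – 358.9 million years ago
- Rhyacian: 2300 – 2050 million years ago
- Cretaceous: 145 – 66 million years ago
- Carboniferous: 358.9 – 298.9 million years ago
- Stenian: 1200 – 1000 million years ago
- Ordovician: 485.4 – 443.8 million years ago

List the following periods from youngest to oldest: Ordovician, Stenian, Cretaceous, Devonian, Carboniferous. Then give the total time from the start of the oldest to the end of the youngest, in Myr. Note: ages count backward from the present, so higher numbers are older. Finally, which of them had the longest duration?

Cretaceous, Carboniferous, Devonian, Ordovician, Stenian; total span 1134 Myr; longest is Stenian

From the excerpt: Ordovician 485.4–443.8; Stenian 1200–1000; Cretaceous 145–66; Devonian 419.2–358.9; Carboniferous 358.9–298.9 (Ma).
Larger Ma is earlier, so the oldest is Stenian and the youngest is Cretaceous; youngest to oldest: Cretaceous, Carboniferous, Devonian, Ordovician, Stenian.
Oldest start 1200 minus youngest end 66 gives 1134 Myr overall.
Individual lengths (start − end): Ordovician 41.6; Devonian 60.3; Carboniferous 60; Cretaceous 79; Stenian 200. The largest is Stenian at 200 Myr.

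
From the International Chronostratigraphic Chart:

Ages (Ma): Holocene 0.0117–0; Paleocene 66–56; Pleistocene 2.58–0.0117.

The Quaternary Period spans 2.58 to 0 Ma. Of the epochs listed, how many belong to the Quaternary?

2

Epochs inside 2.58–0 Ma: Pleistocene, Holocene — 2 in total.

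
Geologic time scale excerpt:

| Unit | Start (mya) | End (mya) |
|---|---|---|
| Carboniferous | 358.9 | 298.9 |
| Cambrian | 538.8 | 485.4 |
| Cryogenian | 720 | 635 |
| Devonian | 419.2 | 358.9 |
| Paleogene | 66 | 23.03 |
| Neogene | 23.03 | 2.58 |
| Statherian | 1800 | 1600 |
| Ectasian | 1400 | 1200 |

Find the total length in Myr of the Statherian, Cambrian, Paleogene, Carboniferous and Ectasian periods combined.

Duration is start − end for each: (1800 − 1600) + (538.8 − 485.4) + (66 − 23.03) + (358.9 − 298.9) + (1400 − 1200).
That is 200 + 53.4 + 42.97 + 60 + 200, which totals 556.37 million years.

556.37 million years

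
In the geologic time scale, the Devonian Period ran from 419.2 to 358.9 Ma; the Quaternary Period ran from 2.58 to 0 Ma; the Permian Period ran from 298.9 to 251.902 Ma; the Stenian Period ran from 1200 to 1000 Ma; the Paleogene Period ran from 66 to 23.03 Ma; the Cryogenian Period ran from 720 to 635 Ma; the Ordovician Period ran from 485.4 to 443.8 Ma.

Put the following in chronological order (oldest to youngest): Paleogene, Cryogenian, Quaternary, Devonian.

Cryogenian, then Devonian, then Paleogene, then Quaternary

Sorting by start age (descending Ma, since larger Ma = older): Cryogenian start 720, Devonian start 419.2, Paleogene start 66, Quaternary start 2.58.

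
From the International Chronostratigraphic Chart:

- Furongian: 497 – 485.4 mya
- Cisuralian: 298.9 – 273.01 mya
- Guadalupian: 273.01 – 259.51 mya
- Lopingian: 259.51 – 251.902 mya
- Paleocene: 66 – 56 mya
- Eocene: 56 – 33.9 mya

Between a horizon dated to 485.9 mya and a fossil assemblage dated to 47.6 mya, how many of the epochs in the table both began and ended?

4

485.9 Ma sits inside the Furongian (497–485.4) and 47.6 Ma inside the Eocene (56–33.9); neither of those is wholly between the two dates.
The listed epochs lying completely between them are Cisuralian, Guadalupian, Lopingian, Paleocene — 4 in all.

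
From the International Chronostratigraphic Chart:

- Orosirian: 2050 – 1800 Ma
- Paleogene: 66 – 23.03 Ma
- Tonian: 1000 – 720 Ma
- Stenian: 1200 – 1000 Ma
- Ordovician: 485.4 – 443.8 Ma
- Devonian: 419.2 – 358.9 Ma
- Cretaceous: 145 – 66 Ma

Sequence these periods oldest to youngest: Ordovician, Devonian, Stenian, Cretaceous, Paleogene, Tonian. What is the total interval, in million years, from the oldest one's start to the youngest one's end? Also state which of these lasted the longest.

Stenian, Tonian, Ordovician, Devonian, Cretaceous, Paleogene; total span 1176.97 Myr; longest is Tonian

Start ages (Ma): Stenian 1200, Tonian 1000, Ordovician 485.4, Devonian 419.2, Cretaceous 145, Paleogene 66.
Ordered oldest to youngest: Stenian, Tonian, Ordovician, Devonian, Cretaceous, Paleogene.
Span = 1200 − 23.03 = 1176.97 Myr.
Durations: Tonian 280, Ordovician 41.6, Paleogene 42.97, Devonian 60.3, Stenian 200, Cretaceous 79 → longest is Tonian (280 Myr).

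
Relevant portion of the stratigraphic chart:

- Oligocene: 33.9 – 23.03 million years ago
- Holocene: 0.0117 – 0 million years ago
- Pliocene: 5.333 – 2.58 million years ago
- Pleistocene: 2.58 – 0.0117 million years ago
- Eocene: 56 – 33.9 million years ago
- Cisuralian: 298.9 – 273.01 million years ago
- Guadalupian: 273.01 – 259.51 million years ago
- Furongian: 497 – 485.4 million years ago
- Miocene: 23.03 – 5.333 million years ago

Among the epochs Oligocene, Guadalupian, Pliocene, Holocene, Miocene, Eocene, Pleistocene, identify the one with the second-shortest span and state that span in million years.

Pleistocene, 2.5683 million years

Start − end for each: Oligocene 33.9 − 23.03 = 10.87; Guadalupian 273.01 − 259.51 = 13.5; Pliocene 5.333 − 2.58 = 2.753; Holocene 0.0117 − 0 = 0.0117; Miocene 23.03 − 5.333 = 17.697; Eocene 56 − 33.9 = 22.1; Pleistocene 2.58 − 0.0117 = 2.5683.
Ranking these from shortest: Holocene < Pleistocene < Pliocene < Oligocene < Guadalupian < Miocene < Eocene.
Position 2 in that ranking is Pleistocene, which lasted 2.5683 Myr.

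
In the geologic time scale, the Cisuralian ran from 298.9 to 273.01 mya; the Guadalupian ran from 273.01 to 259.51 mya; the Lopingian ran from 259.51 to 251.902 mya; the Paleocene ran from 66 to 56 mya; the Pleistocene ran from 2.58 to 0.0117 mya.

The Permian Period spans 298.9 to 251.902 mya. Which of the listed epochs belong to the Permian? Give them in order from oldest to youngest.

Cisuralian, Guadalupian, Lopingian

Epochs with both bounds inside 298.9–251.902 Ma: Cisuralian (298.9–273.01), Guadalupian (273.01–259.51), Lopingian (259.51–251.902).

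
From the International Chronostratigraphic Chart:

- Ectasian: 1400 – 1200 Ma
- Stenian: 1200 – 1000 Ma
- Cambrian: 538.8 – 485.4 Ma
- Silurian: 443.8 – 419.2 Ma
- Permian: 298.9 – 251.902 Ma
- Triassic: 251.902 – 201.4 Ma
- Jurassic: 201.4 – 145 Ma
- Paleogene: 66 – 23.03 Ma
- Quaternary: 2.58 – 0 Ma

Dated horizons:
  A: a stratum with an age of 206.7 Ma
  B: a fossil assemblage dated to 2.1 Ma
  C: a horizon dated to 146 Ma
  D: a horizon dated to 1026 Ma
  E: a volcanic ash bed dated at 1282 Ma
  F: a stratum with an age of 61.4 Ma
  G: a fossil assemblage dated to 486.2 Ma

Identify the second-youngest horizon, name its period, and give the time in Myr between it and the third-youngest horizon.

F, in the Paleogene; 84.6 million years to C

Sorted youngest-first by Ma: B (2.1), F (61.4), C (146), A (206.7), G (486.2), D (1026), E (1282).
The second youngest is F at 61.4 Ma, which lies in 66–23.03 Ma: the Paleogene.
The third youngest is C at 146 Ma; separation = |61.4 − 146| = 84.6 Myr.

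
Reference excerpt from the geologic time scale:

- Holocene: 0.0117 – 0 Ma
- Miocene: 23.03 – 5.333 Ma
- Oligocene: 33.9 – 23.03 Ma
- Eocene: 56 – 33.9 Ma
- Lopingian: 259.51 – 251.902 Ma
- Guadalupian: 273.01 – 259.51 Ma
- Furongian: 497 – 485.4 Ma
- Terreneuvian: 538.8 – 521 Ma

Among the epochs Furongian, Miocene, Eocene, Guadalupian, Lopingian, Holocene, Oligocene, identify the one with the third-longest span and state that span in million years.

Guadalupian, 13.5 million years

Start − end for each: Furongian 497 − 485.4 = 11.6; Miocene 23.03 − 5.333 = 17.697; Eocene 56 − 33.9 = 22.1; Guadalupian 273.01 − 259.51 = 13.5; Lopingian 259.51 − 251.902 = 7.608; Holocene 0.0117 − 0 = 0.0117; Oligocene 33.9 − 23.03 = 10.87.
Ranking these from longest: Eocene > Miocene > Guadalupian > Furongian > Oligocene > Lopingian > Holocene.
Position 3 in that ranking is Guadalupian, which lasted 13.5 Myr.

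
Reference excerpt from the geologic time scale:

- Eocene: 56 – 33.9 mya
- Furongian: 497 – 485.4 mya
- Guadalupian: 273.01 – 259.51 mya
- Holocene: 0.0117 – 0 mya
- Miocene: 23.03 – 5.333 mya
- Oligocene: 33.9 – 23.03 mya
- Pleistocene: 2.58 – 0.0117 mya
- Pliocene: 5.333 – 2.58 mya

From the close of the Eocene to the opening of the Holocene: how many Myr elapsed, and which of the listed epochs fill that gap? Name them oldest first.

End of Eocene = 33.9 Ma; start of Holocene = 0.0117 Ma.
Gap = 33.9 − 0.0117 = 33.8883 Myr.
Epochs wholly inside 33.9–0.0117 Ma: Oligocene (33.9–23.03), Miocene (23.03–5.333), Pliocene (5.333–2.58), Pleistocene (2.58–0.0117).

33.8883 million years; Oligocene, Miocene, Pliocene, Pleistocene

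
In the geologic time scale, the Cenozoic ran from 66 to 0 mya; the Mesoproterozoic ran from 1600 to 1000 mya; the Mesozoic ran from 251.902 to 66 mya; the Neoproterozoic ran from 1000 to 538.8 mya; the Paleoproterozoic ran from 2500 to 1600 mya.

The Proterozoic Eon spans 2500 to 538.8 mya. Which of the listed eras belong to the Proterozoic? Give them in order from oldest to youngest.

Eras with both bounds inside 2500–538.8 Ma: Paleoproterozoic (2500–1600), Mesoproterozoic (1600–1000), Neoproterozoic (1000–538.8).

Paleoproterozoic, Mesoproterozoic, Neoproterozoic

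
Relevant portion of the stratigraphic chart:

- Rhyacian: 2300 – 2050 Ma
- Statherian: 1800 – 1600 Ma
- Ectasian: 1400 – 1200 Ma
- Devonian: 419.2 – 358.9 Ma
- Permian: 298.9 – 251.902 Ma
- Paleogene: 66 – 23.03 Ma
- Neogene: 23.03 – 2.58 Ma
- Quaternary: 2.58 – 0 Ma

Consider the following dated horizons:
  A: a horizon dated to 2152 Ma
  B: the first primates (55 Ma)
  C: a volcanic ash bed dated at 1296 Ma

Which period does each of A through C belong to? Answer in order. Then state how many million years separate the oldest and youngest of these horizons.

A — Rhyacian; B — Paleogene; C — Ectasian; span 2097 million years

Match each age against the start–end ranges in the excerpt: A = 2152 Ma → Rhyacian (2300–2050); B = 55 Ma → Paleogene (66–23.03); C = 1296 Ma → Ectasian (1400–1200).
The largest age is 2152 Ma and the smallest is 55 Ma; their difference is 2097 Myr.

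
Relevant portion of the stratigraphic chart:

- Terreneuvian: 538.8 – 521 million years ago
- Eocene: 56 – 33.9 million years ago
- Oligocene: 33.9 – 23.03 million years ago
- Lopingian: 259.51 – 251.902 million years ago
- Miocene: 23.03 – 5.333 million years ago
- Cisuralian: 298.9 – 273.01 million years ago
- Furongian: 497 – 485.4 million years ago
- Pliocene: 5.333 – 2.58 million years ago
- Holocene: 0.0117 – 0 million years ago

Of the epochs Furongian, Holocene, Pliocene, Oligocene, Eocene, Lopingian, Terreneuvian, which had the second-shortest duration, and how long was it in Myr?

Start − end for each: Furongian 497 − 485.4 = 11.6; Holocene 0.0117 − 0 = 0.0117; Pliocene 5.333 − 2.58 = 2.753; Oligocene 33.9 − 23.03 = 10.87; Eocene 56 − 33.9 = 22.1; Lopingian 259.51 − 251.902 = 7.608; Terreneuvian 538.8 − 521 = 17.8.
Ranking these from shortest: Holocene < Pliocene < Lopingian < Oligocene < Furongian < Terreneuvian < Eocene.
Position 2 in that ranking is Pliocene, which lasted 2.753 Myr.

Pliocene, 2.753 million years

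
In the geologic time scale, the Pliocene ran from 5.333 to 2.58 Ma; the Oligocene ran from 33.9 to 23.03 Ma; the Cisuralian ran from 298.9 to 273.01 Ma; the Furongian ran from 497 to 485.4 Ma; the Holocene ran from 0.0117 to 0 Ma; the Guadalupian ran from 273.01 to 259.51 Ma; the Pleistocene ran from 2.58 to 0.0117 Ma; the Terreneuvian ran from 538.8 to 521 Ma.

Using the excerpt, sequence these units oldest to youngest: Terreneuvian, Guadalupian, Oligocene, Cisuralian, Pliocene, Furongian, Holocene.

Terreneuvian → Furongian → Cisuralian → Guadalupian → Oligocene → Pliocene → Holocene

Sorting by start age (descending Ma, since larger Ma = older): Terreneuvian began 538.8, Furongian began 497, Cisuralian began 298.9, Guadalupian began 273.01, Oligocene began 33.9, Pliocene began 5.333, Holocene began 0.0117.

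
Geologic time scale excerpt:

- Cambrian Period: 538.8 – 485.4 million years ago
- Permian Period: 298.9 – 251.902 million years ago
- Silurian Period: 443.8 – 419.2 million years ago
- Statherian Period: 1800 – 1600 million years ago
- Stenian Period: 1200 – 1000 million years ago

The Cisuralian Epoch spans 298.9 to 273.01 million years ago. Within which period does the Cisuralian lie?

The Cisuralian (298.9–273.01 Ma) lies entirely within 298.9–251.902 Ma, the Permian Period.

Permian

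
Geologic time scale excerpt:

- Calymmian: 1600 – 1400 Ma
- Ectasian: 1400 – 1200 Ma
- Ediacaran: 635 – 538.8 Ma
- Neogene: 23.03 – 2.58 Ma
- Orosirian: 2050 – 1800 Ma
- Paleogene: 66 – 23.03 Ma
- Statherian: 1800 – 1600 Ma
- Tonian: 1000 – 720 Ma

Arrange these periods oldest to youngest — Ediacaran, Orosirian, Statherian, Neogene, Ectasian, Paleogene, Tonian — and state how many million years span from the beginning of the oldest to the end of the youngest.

Orosirian, Statherian, Ectasian, Tonian, Ediacaran, Paleogene, Neogene; total span 2047.42 Myr

Start ages (Ma): Orosirian 2050, Statherian 1800, Ectasian 1400, Tonian 1000, Ediacaran 635, Paleogene 66, Neogene 23.03.
Ordered oldest to youngest: Orosirian, Statherian, Ectasian, Tonian, Ediacaran, Paleogene, Neogene.
Span = 2050 − 2.58 = 2047.42 Myr.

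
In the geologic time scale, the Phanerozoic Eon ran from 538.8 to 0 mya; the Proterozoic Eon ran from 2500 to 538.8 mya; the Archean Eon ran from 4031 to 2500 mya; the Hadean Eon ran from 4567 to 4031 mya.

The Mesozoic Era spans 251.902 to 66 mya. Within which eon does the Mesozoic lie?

Phanerozoic

The Mesozoic (251.902–66 Ma) lies entirely within 538.8–0 Ma, the Phanerozoic Eon.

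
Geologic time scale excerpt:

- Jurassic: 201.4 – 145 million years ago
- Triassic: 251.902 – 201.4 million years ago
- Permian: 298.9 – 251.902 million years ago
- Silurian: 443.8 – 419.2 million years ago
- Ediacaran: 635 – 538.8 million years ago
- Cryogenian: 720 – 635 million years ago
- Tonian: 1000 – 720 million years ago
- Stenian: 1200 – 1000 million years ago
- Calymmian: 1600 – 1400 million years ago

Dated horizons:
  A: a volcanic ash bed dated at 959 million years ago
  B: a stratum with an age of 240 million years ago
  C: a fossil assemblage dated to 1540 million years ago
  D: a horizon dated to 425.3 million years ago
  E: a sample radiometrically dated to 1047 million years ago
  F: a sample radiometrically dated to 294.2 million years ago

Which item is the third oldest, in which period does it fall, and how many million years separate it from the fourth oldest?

Sorted oldest-first by Ma: C (1540), E (1047), A (959), D (425.3), F (294.2), B (240).
The third oldest is A at 959 Ma, which lies in 1000–720 Ma: the Tonian.
The fourth oldest is D at 425.3 Ma; separation = |959 − 425.3| = 533.7 Myr.

A, in the Tonian; 533.7 million years to D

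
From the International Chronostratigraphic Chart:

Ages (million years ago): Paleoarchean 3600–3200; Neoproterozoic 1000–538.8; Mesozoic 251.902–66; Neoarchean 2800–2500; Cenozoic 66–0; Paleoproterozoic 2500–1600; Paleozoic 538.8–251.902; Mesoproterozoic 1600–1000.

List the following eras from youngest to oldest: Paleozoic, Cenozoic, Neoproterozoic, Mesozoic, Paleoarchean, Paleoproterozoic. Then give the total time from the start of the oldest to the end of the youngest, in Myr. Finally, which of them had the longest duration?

Cenozoic → Mesozoic → Paleozoic → Neoproterozoic → Paleoproterozoic → Paleoarchean; total span 3600 Myr; longest is Paleoproterozoic

From the excerpt: Paleozoic 538.8–251.902; Cenozoic 66–0; Neoproterozoic 1000–538.8; Mesozoic 251.902–66; Paleoarchean 3600–3200; Paleoproterozoic 2500–1600 (Ma).
Larger Ma is earlier, so the oldest is Paleoarchean and the youngest is Cenozoic; youngest to oldest: Cenozoic, Mesozoic, Paleozoic, Neoproterozoic, Paleoproterozoic, Paleoarchean.
Oldest start 3600 minus youngest end 0 gives 3600 Myr overall.
Individual lengths (start − end): Paleozoic 286.898; Paleoproterozoic 900; Mesozoic 185.902; Cenozoic 66; Neoproterozoic 461.2; Paleoarchean 400. The largest is Paleoproterozoic at 900 Myr.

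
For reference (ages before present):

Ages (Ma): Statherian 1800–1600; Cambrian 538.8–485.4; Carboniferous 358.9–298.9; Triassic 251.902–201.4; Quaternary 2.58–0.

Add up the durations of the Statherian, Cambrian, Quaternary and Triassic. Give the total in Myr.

306.482 million years

Duration is start − end for each: (1800 − 1600) + (538.8 − 485.4) + (2.58 − 0) + (251.902 − 201.4).
That is 200 + 53.4 + 2.58 + 50.502, which totals 306.482 million years.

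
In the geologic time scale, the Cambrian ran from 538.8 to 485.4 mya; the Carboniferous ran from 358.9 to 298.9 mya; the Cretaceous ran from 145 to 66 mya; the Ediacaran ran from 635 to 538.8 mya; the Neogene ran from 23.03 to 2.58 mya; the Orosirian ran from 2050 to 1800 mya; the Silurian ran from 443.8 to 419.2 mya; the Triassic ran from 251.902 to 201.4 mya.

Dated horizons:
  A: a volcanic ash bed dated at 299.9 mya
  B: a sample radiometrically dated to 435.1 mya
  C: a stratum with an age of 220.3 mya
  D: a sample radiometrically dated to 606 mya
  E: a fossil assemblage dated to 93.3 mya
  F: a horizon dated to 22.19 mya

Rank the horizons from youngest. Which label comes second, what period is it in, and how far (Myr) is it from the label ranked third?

E, in the Cretaceous; 127 million years to C

Sorted youngest-first by Ma: F (22.19), E (93.3), C (220.3), A (299.9), B (435.1), D (606).
The second youngest is E at 93.3 Ma, which lies in 145–66 Ma: the Cretaceous.
The third youngest is C at 220.3 Ma; separation = |93.3 − 220.3| = 127 Myr.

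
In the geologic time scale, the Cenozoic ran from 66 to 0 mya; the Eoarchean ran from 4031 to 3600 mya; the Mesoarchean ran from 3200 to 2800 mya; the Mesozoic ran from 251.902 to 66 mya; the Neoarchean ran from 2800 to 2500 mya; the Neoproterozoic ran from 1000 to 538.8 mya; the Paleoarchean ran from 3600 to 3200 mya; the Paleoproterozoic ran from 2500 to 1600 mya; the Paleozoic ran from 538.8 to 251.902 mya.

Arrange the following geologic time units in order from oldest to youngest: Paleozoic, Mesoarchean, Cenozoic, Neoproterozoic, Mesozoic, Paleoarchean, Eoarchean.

Eoarchean, Paleoarchean, Mesoarchean, Neoproterozoic, Paleozoic, Mesozoic, Cenozoic

Read off each span (Ma): Paleozoic 538.8–251.902; Mesoarchean 3200–2800; Cenozoic 66–0; Neoproterozoic 1000–538.8; Mesozoic 251.902–66; Paleoarchean 3600–3200; Eoarchean 4031–3600.
Larger Ma is older, so oldest→youngest is Eoarchean, Paleoarchean, Mesoarchean, Neoproterozoic, Paleozoic, Mesozoic, Cenozoic.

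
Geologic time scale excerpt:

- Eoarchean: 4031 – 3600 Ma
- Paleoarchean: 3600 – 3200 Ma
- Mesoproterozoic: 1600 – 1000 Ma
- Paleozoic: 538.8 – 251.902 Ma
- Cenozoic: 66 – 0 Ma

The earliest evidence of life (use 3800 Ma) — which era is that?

Eoarchean

3800 Ma lies between 4031 and 3600 Ma, so it falls in the Eoarchean.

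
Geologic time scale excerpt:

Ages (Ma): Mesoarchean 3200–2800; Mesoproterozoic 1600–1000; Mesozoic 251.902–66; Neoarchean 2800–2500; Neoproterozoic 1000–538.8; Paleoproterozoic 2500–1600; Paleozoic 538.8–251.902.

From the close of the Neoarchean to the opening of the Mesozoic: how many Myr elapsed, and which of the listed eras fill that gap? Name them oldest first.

2248.098 million years; Paleoproterozoic, Mesoproterozoic, Neoproterozoic, Paleozoic

The Neoarchean closes at 2500 Ma and the Mesozoic opens at 251.902 Ma, so the interval is 2500 − 251.902 = 2248.098 Myr.
An era fits inside if it starts at or after 2500 Ma and ends at or before 251.902 Ma; oldest first that gives Paleoproterozoic, Mesoproterozoic, Neoproterozoic, Paleozoic.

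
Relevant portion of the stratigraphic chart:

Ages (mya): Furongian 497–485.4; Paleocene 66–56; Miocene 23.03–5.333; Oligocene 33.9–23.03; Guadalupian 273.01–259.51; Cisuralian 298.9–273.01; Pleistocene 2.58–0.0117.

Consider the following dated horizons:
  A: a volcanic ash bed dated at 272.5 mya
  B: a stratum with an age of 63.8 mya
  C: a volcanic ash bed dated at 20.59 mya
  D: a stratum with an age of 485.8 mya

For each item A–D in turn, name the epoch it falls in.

A: 272.5 Ma lies in 273.01–259.51 Ma, so Guadalupian.
B: 63.8 Ma lies in 66–56 Ma, so Paleocene.
C: 20.59 Ma lies in 23.03–5.333 Ma, so Miocene.
D: 485.8 Ma lies in 497–485.4 Ma, so Furongian.

A — Guadalupian; B — Paleocene; C — Miocene; D — Furongian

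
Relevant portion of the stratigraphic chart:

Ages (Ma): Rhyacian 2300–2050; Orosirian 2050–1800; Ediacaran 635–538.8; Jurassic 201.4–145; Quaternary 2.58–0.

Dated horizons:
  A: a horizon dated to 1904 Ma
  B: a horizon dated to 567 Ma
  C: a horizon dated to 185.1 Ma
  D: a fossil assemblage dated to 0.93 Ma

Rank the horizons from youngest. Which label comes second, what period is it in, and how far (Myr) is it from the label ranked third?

C, in the Jurassic; 381.9 million years to B

Sorted youngest-first by Ma: D (0.93), C (185.1), B (567), A (1904).
The second youngest is C at 185.1 Ma, which lies in 201.4–145 Ma: the Jurassic.
The third youngest is B at 567 Ma; separation = |185.1 − 567| = 381.9 Myr.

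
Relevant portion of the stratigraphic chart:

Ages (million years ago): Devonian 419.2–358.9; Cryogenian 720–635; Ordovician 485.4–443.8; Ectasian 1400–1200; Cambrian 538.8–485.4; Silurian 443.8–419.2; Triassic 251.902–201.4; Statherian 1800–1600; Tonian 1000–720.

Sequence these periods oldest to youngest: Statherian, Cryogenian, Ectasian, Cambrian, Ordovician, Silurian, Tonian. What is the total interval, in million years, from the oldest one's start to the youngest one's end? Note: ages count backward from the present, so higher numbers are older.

Statherian, Ectasian, Tonian, Cryogenian, Cambrian, Ordovician, Silurian; total span 1380.8 Myr

Start ages (Ma): Statherian 1800, Ectasian 1400, Tonian 1000, Cryogenian 720, Cambrian 538.8, Ordovician 485.4, Silurian 443.8.
Ordered oldest to youngest: Statherian, Ectasian, Tonian, Cryogenian, Cambrian, Ordovician, Silurian.
Span = 1800 − 419.2 = 1380.8 Myr.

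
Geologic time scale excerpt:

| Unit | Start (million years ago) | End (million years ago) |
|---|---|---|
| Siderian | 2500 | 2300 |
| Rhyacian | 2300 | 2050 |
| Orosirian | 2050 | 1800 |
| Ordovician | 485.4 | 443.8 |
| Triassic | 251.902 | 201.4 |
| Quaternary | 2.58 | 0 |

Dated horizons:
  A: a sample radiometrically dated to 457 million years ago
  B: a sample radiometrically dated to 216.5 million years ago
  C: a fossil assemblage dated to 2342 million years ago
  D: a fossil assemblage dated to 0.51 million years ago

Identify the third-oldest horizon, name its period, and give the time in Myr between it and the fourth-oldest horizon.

B, in the Triassic; 215.99 million years to D

Sorted oldest-first by Ma: C (2342), A (457), B (216.5), D (0.51).
The third oldest is B at 216.5 Ma, which lies in 251.902–201.4 Ma: the Triassic.
The fourth oldest is D at 0.51 Ma; separation = |216.5 − 0.51| = 215.99 Myr.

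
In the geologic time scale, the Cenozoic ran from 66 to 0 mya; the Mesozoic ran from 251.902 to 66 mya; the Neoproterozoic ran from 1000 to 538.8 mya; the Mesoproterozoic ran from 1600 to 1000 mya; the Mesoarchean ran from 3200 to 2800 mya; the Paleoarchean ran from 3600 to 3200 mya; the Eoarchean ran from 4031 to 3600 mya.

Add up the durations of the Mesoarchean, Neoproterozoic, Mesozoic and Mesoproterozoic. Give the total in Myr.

1647.102 million years

Each duration: Mesoarchean = 400; Neoproterozoic = 461.2; Mesozoic = 185.902; Mesoproterozoic = 600.
Sum: 400 + 461.2 + 185.902 + 600 = 1647.102 Myr.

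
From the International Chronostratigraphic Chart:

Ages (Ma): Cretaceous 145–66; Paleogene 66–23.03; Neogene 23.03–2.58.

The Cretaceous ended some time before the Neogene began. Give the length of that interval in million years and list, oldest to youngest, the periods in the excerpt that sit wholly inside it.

End of Cretaceous = 66 Ma; start of Neogene = 23.03 Ma.
Gap = 66 − 23.03 = 42.97 Myr.
Periods wholly inside 66–23.03 Ma: Paleogene (66–23.03).

42.97 million years; Paleogene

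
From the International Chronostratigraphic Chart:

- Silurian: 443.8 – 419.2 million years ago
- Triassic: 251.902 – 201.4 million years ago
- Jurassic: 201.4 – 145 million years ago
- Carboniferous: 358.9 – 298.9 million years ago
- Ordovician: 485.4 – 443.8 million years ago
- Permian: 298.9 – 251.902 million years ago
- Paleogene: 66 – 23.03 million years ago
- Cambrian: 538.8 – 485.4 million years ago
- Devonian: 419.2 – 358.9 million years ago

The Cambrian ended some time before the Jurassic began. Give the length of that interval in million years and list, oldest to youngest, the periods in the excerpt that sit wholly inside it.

284 million years; Ordovician, Silurian, Devonian, Carboniferous, Permian, Triassic

The Cambrian closes at 485.4 Ma and the Jurassic opens at 201.4 Ma, so the interval is 485.4 − 201.4 = 284 Myr.
A period fits inside if it starts at or after 485.4 Ma and ends at or before 201.4 Ma; oldest first that gives Ordovician, Silurian, Devonian, Carboniferous, Permian, Triassic.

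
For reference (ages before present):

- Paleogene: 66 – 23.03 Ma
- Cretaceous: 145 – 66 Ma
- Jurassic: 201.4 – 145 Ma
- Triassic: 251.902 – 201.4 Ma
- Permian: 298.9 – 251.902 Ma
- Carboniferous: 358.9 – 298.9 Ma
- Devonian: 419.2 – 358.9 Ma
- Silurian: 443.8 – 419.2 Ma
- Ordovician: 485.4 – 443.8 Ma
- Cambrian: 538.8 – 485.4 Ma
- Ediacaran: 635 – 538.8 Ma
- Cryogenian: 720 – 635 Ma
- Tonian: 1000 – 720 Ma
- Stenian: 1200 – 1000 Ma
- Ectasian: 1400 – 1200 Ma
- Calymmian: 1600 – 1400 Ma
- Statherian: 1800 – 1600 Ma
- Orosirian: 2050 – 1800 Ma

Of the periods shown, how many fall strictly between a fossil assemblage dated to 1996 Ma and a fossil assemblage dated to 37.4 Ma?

The older date is 1996 Ma and the younger is 37.4 Ma.
Periods with start < 1996 and end > 37.4 Ma: Statherian (1800–1600), Calymmian (1600–1400), Ectasian (1400–1200), Stenian (1200–1000), Tonian (1000–720), Cryogenian (720–635), Ediacaran (635–538.8), Cambrian (538.8–485.4), Ordovician (485.4–443.8), Silurian (443.8–419.2), Devonian (419.2–358.9), Carboniferous (358.9–298.9), Permian (298.9–251.902), Triassic (251.902–201.4), Jurassic (201.4–145), Cretaceous (145–66).
That is 16 complete periods.

16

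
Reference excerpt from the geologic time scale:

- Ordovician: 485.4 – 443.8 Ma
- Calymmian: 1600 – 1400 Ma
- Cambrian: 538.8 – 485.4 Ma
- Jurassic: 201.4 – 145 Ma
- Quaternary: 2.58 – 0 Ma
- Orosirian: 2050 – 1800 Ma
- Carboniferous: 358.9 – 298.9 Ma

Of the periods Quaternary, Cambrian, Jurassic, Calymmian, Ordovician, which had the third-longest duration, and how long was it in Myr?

Cambrian, 53.4 million years

Start − end for each: Quaternary 2.58 − 0 = 2.58; Cambrian 538.8 − 485.4 = 53.4; Jurassic 201.4 − 145 = 56.4; Calymmian 1600 − 1400 = 200; Ordovician 485.4 − 443.8 = 41.6.
Ranking these from longest: Calymmian > Jurassic > Cambrian > Ordovician > Quaternary.
Position 3 in that ranking is Cambrian, which lasted 53.4 Myr.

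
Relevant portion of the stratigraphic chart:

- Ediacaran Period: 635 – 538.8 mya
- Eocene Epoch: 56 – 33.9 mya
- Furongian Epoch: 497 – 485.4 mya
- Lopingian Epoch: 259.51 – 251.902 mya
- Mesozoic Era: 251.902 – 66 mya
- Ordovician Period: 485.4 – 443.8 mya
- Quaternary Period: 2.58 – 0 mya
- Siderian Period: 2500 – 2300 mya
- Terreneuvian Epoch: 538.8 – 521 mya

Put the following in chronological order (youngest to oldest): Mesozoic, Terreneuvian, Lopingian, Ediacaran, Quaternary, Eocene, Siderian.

Quaternary, then Eocene, then Mesozoic, then Lopingian, then Terreneuvian, then Ediacaran, then Siderian

Read off each span (Ma): Mesozoic 251.902–66; Terreneuvian 538.8–521; Lopingian 259.51–251.902; Ediacaran 635–538.8; Quaternary 2.58–0; Eocene 56–33.9; Siderian 2500–2300.
Larger Ma is older, so oldest→youngest is Siderian, Ediacaran, Terreneuvian, Lopingian, Mesozoic, Eocene, Quaternary; reverse it for youngest→oldest.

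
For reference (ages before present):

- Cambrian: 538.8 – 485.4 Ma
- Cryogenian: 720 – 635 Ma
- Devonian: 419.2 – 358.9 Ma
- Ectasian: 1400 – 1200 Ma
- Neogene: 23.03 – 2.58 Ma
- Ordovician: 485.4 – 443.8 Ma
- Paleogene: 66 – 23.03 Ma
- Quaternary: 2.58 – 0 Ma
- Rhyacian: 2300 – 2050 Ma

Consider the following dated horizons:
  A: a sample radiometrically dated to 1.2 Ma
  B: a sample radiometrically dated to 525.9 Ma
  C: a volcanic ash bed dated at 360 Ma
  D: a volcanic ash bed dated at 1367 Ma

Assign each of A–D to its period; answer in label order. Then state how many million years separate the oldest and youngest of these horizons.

A: 1.2 Ma lies in 2.58–0 Ma, so Quaternary.
B: 525.9 Ma lies in 538.8–485.4 Ma, so Cambrian.
C: 360 Ma lies in 419.2–358.9 Ma, so Devonian.
D: 1367 Ma lies in 1400–1200 Ma, so Ectasian.
Oldest = 1367 Ma, youngest = 1.2 Ma → span 1365.8 Myr.

A — Quaternary; B — Cambrian; C — Devonian; D — Ectasian; span 1365.8 million years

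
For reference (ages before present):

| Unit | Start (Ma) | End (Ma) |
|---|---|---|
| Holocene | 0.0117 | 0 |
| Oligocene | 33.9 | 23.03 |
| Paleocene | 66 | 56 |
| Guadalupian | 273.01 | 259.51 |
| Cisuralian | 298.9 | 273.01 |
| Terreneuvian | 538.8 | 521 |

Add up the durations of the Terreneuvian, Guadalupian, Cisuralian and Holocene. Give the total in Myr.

57.2017 million years

Each duration: Terreneuvian = 17.8; Guadalupian = 13.5; Cisuralian = 25.89; Holocene = 0.0117.
Sum: 17.8 + 13.5 + 25.89 + 0.0117 = 57.2017 Myr.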